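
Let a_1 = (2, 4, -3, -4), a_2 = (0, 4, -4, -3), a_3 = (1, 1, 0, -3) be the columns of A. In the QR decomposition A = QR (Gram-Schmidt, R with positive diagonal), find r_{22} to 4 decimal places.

a_1 = (2, 4, -3, -4); ‖a_1‖ = 6.7082, so q_1 = (0.2981, 0.5963, -0.4472, -0.5963).
q_1·a_2 = 0.2981·0 + 0.5963·4 + (-0.4472)·(-4) + (-0.5963)·(-3) = 5.9628.
u_2 = a_2 − 5.9628·q_1 = (-1.7778, 0.4444, -1.3333, 0.5556).
r_{22} = ‖u_2‖ = 2.3333.

r_{22} = 2.3333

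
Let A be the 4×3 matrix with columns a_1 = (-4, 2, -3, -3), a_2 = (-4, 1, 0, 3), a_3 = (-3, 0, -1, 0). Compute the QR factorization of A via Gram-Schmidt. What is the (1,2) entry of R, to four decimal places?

r_{12} = 1.4600

a_1 = (-4, 2, -3, -3); ‖a_1‖ = 6.1644, so e_1 = (-0.6489, 0.3244, -0.4867, -0.4867).
r_{12} = e_1·a_2 = 1.4600.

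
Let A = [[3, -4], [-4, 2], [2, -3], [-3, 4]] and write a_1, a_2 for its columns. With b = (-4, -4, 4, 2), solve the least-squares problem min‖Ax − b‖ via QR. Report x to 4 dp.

x = (1.5865, 1.4286)

a_1 = (3, -4, 2, -3); ‖a_1‖ = 6.1644, so e_1 = (0.4867, -0.6489, 0.3244, -0.4867).
e_1·a_2 = 0.4867·(-4) + (-0.6489)·2 + 0.3244·(-3) + (-0.4867)·4 = -6.1644.
u_2 = a_2 + 6.1644·e_1 = (-1.0000, -2.0000, -1.0000, 1.0000).
‖u_2‖ = 2.6458, so e_2 = (-0.3780, -0.7559, -0.3780, 0.3780).
Qᵀb = (0.9733, 3.7796).
Back-substitute: x_2 = 3.7796/2.6458 = 1.4286.
x_1 = (0.9733 + 6.1644·1.4286)/6.1644 = 1.5865.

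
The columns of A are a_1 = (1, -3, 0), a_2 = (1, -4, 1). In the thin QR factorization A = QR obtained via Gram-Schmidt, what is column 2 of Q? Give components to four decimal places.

e_1 = a_1/‖a_1‖ = (1, -3, 0)/3.1623 = (0.3162, -0.9487, 0.0000).
r_{12} = e_1·a_2 = 4.1110.
u_2 = a_2 − 4.1110·e_1 = (-0.3000, -0.1000, 1.0000).
‖u_2‖ = 1.0488, so e_2 = (-0.2860, -0.0953, 0.9535).

e_2 = (-0.2860, -0.0953, 0.9535)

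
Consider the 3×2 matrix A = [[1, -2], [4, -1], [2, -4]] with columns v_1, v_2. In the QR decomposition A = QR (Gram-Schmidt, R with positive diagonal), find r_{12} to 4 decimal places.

q_1 = v_1/‖v_1‖ = (1, 4, 2)/4.5826 = (0.2182, 0.8729, 0.4364).
r_{12} = q_1·v_2 = -3.0551.

r_{12} = -3.0551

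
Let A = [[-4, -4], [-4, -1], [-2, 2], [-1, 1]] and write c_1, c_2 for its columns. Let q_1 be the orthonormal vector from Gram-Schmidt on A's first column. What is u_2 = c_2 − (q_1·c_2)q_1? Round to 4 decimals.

u_2 = (-2.3784, 0.6216, 2.8108, 1.4054)

c_1 = (-4, -4, -2, -1); ‖c_1‖ = 6.0828, so q_1 = (-0.6576, -0.6576, -0.3288, -0.1644).
q_1·c_2 = (-0.6576)·(-4) + (-0.6576)·(-1) + (-0.3288)·2 + (-0.1644)·1 = 2.4660.
u_2 = c_2 − 2.4660·q_1 = (-2.3784, 0.6216, 2.8108, 1.4054).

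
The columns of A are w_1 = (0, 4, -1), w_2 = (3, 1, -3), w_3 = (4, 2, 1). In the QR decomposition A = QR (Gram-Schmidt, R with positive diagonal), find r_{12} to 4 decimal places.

w_1 = (0, 4, -1); ‖w_1‖ = 4.1231, so q_1 = (0.0000, 0.9701, -0.2425).
r_{12} = q_1·w_2 = 1.6977.

r_{12} = 1.6977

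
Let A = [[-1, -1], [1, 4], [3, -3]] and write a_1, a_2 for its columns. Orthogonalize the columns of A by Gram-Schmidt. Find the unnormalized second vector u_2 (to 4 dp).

a_1 = (-1, 1, 3); ‖a_1‖ = 3.3166, so e_1 = (-0.3015, 0.3015, 0.9045).
e_1·a_2 = (-0.3015)·(-1) + 0.3015·4 + 0.9045·(-3) = -1.2060.
u_2 = a_2 + 1.2060·e_1 = (-1.3636, 4.3636, -1.9091).

u_2 = (-1.3636, 4.3636, -1.9091)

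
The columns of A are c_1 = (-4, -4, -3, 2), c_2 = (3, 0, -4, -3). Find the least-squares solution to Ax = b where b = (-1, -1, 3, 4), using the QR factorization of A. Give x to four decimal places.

e_1 = c_1/‖c_1‖ = (-4, -4, -3, 2)/6.7082 = (-0.5963, -0.5963, -0.4472, 0.2981).
r_{12} = e_1·c_2 = -0.8944.
u_2 = c_2 + 0.8944·e_1 = (2.4667, -0.5333, -4.4000, -2.7333).
‖u_2‖ = 5.7619, so e_2 = (0.4281, -0.0926, -0.7636, -0.4744).
Qᵀb = (1.0435, -4.5239).
Back-substitute: x_2 = -4.5239/5.7619 = -0.7851.
x_1 = (1.0435 + 0.8944·(-0.7851))/6.7082 = 0.0509.

x = (0.0509, -0.7851)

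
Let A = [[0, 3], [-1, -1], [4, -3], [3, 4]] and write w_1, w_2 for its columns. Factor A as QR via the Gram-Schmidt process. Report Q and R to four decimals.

w_1 = (0, -1, 4, 3); ‖w_1‖ = 5.0990, so q_1 = (0.0000, -0.1961, 0.7845, 0.5883).
q_1·w_2 = 0.0000·3 + (-0.1961)·(-1) + 0.7845·(-3) + 0.5883·4 = 0.1961.
u_2 = w_2 − 0.1961·q_1 = (3.0000, -0.9615, -3.1538, 3.8846).
‖u_2‖ = 5.9128, so q_2 = (0.5074, -0.1626, -0.5334, 0.6570).

Q = [[0.0000, 0.5074], [-0.1961, -0.1626], [0.7845, -0.5334], [0.5883, 0.6570]], R = [[5.0990, 0.1961], [0.0000, 5.9128]]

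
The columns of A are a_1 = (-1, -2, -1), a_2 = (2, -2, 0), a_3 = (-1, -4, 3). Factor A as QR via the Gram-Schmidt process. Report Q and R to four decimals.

a_1 = (-1, -2, -1); ‖a_1‖ = 2.4495, so e_1 = (-0.4082, -0.8165, -0.4082).
e_1·a_2 = (-0.4082)·2 + (-0.8165)·(-2) + (-0.4082)·0 = 0.8165.
u_2 = a_2 − 0.8165·e_1 = (2.3333, -1.3333, 0.3333).
‖u_2‖ = 2.7080, so e_2 = (0.8616, -0.4924, 0.1231).
e_1·a_3 = (-0.4082)·(-1) + (-0.8165)·(-4) + (-0.4082)·3 = 2.4495; e_2·a_3 = 0.8616·(-1) + (-0.4924)·(-4) + 0.1231·3 = 1.4771.
u_3 = a_3 − 2.4495·e_1 − 1.4771·e_2 = (-1.2727, -1.2727, 3.8182).
‖u_3‖ = 4.2212, so e_3 = (-0.3015, -0.3015, 0.9045).

Q = [[-0.4082, 0.8616, -0.3015], [-0.8165, -0.4924, -0.3015], [-0.4082, 0.1231, 0.9045]], R = [[2.4495, 0.8165, 2.4495], [0.0000, 2.7080, 1.4771], [0.0000, 0.0000, 4.2212]]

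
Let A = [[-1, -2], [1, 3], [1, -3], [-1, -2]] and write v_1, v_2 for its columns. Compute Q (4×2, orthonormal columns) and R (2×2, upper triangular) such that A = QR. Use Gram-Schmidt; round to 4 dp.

Q = [[-0.5000, -0.2132], [0.5000, 0.4264], [0.5000, -0.8528], [-0.5000, -0.2132]], R = [[2.0000, 2.0000], [0.0000, 4.6904]]

v_1 = (-1, 1, 1, -1); ‖v_1‖ = 2.0000, so e_1 = (-0.5000, 0.5000, 0.5000, -0.5000).
e_1·v_2 = (-0.5000)·(-2) + 0.5000·3 + 0.5000·(-3) + (-0.5000)·(-2) = 2.0000.
u_2 = v_2 − 2.0000·e_1 = (-1.0000, 2.0000, -4.0000, -1.0000).
‖u_2‖ = 4.6904, so e_2 = (-0.2132, 0.4264, -0.8528, -0.2132).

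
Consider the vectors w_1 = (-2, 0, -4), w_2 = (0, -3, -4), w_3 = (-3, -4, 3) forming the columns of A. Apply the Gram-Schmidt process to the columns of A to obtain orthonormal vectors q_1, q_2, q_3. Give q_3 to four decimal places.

q_3 = (-0.7682, -0.5121, 0.3841)

w_1 = (-2, 0, -4); ‖w_1‖ = 4.4721, so q_1 = (-0.4472, 0.0000, -0.8944).
q_1·w_2 = (-0.4472)·0 + 0.0000·(-3) + (-0.8944)·(-4) = 3.5777.
u_2 = w_2 − 3.5777·q_1 = (1.6000, -3.0000, -0.8000).
‖u_2‖ = 3.4928, so q_2 = (0.4581, -0.8589, -0.2290).
q_1·w_3 = (-0.4472)·(-3) + 0.0000·(-4) + (-0.8944)·3 = -1.3416; q_2·w_3 = 0.4581·(-3) + (-0.8589)·(-4) + (-0.2290)·3 = 1.3742.
u_3 = w_3 + 1.3416·q_1 − 1.3742·q_2 = (-4.2295, -2.8197, 2.1148).
‖u_3‖ = 5.5056, so q_3 = (-0.7682, -0.5121, 0.3841).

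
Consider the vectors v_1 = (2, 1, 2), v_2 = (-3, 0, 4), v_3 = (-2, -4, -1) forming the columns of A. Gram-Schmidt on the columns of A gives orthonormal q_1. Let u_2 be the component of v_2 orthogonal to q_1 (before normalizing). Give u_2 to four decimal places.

v_1 = (2, 1, 2); ‖v_1‖ = 3.0000, so q_1 = (0.6667, 0.3333, 0.6667).
q_1·v_2 = 0.6667·(-3) + 0.3333·0 + 0.6667·4 = 0.6667.
u_2 = v_2 − 0.6667·q_1 = (-3.4444, -0.2222, 3.5556).

u_2 = (-3.4444, -0.2222, 3.5556)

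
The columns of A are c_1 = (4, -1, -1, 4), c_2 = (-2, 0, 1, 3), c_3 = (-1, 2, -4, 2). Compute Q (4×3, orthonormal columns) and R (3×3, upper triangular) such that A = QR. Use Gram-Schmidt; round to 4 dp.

Q = [[0.6860, -0.6349, -0.2314], [-0.1715, 0.0238, 0.4486], [-0.1715, 0.2936, -0.8534], [0.6860, 0.7142, 0.1302]], R = [[5.8310, 0.5145, 1.0290], [0.0000, 3.7061, 0.9364], [0.0000, 0.0000, 4.8025]]

c_1 = (4, -1, -1, 4); ‖c_1‖ = 5.8310, so q_1 = (0.6860, -0.1715, -0.1715, 0.6860).
q_1·c_2 = 0.6860·(-2) + (-0.1715)·0 + (-0.1715)·1 + 0.6860·3 = 0.5145.
u_2 = c_2 − 0.5145·q_1 = (-2.3529, 0.0882, 1.0882, 2.6471).
‖u_2‖ = 3.7061, so q_2 = (-0.6349, 0.0238, 0.2936, 0.7142).
q_1·c_3 = 0.6860·(-1) + (-0.1715)·2 + (-0.1715)·(-4) + 0.6860·2 = 1.0290; q_2·c_3 = (-0.6349)·(-1) + 0.0238·2 + 0.2936·(-4) + 0.7142·2 = 0.9364.
u_3 = c_3 − 1.0290·q_1 − 0.9364·q_2 = (-1.1113, 2.1542, -4.0985, 0.6253).
‖u_3‖ = 4.8025, so q_3 = (-0.2314, 0.4486, -0.8534, 0.1302).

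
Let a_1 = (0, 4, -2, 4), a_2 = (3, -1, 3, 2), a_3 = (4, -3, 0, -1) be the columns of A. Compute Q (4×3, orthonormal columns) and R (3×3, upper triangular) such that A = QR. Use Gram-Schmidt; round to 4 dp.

a_1 = (0, 4, -2, 4); ‖a_1‖ = 6.0000, so e_1 = (0.0000, 0.6667, -0.3333, 0.6667).
e_1·a_2 = 0.0000·3 + 0.6667·(-1) + (-0.3333)·3 + 0.6667·2 = -0.3333.
u_2 = a_2 + 0.3333·e_1 = (3.0000, -0.7778, 2.8889, 2.2222).
‖u_2‖ = 4.7842, so e_2 = (0.6271, -0.1626, 0.6038, 0.4645).
e_1·a_3 = 0.0000·4 + 0.6667·(-3) + (-0.3333)·0 + 0.6667·(-1) = -2.6667; e_2·a_3 = 0.6271·4 + (-0.1626)·(-3) + 0.6038·0 + 0.4645·(-1) = 2.5315.
u_3 = a_3 + 2.6667·e_1 − 2.5315·e_2 = (2.4126, -0.8107, -2.4175, -0.3981).
‖u_3‖ = 3.5328, so e_3 = (0.6829, -0.2295, -0.6843, -0.1127).

Q = [[0.0000, 0.6271, 0.6829], [0.6667, -0.1626, -0.2295], [-0.3333, 0.6038, -0.6843], [0.6667, 0.4645, -0.1127]], R = [[6.0000, -0.3333, -2.6667], [0.0000, 4.7842, 2.5315], [0.0000, 0.0000, 3.5328]]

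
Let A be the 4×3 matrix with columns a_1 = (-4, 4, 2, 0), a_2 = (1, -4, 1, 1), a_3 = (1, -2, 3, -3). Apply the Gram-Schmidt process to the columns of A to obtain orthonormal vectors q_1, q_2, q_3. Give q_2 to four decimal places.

q_2 = (-0.3162, -0.6325, 0.6325, 0.3162)

a_1 = (-4, 4, 2, 0); ‖a_1‖ = 6.0000, so q_1 = (-0.6667, 0.6667, 0.3333, 0.0000).
q_1·a_2 = (-0.6667)·1 + 0.6667·(-4) + 0.3333·1 + 0.0000·1 = -3.0000.
u_2 = a_2 + 3.0000·q_1 = (-1.0000, -2.0000, 2.0000, 1.0000).
‖u_2‖ = 3.1623, so q_2 = (-0.3162, -0.6325, 0.6325, 0.3162).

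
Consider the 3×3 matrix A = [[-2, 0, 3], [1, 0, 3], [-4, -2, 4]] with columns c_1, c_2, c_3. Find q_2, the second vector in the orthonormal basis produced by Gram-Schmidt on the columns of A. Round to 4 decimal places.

c_1 = (-2, 1, -4); ‖c_1‖ = 4.5826, so q_1 = (-0.4364, 0.2182, -0.8729).
q_1·c_2 = (-0.4364)·0 + 0.2182·0 + (-0.8729)·(-2) = 1.7457.
u_2 = c_2 − 1.7457·q_1 = (0.7619, -0.3810, -0.4762).
‖u_2‖ = 0.9759, so q_2 = (0.7807, -0.3904, -0.4880).

q_2 = (0.7807, -0.3904, -0.4880)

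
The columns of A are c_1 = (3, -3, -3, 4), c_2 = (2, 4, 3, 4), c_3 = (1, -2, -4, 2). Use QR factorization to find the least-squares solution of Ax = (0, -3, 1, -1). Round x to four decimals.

x = (1.0924, -0.6528, -1.5284)

q_1 = c_1/‖c_1‖ = (3, -3, -3, 4)/6.5574 = (0.4575, -0.4575, -0.4575, 0.6100).
r_{12} = q_1·c_2 = 0.1525.
u_2 = c_2 − 0.1525·q_1 = (1.9302, 4.0698, 3.0698, 3.9070).
‖u_2‖ = 6.7065, so q_2 = (0.2878, 0.6068, 0.4577, 0.5826).
r_{13} = q_1·c_3 = 4.4225; r_{23} = q_2·c_3 = -1.5917.
u_3 = c_3 − 4.4225·q_1 + 1.5917·q_2 = (-0.5651, 0.9891, -1.2482, 0.2296).
‖u_3‖ = 1.7054, so q_3 = (-0.3314, 0.5800, -0.7319, 0.1346).
Qᵀb = (0.3050, -1.9454, -2.6065).
Back-substitute: x_3 = -2.6065/1.7054 = -1.5284.
x_2 = (-1.9454 + 1.5917·(-1.5284))/6.7065 = -0.6528.
x_1 = (0.3050 − 0.1525·(-0.6528) − 4.4225·(-1.5284))/6.5574 = 1.0924.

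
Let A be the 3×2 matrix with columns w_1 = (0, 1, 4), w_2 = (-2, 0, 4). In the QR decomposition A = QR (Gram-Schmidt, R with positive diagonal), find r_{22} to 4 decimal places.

r_{22} = 2.2229

w_1 = (0, 1, 4); ‖w_1‖ = 4.1231, so q_1 = (0.0000, 0.2425, 0.9701).
q_1·w_2 = 0.0000·(-2) + 0.2425·0 + 0.9701·4 = 3.8806.
u_2 = w_2 − 3.8806·q_1 = (-2.0000, -0.9412, 0.2353).
r_{22} = ‖u_2‖ = 2.2229.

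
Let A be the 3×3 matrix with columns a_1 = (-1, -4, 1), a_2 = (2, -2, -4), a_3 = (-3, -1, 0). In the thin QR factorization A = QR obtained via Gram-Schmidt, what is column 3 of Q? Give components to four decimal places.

e_3 = (-0.8701, 0.0967, -0.4834)

a_1 = (-1, -4, 1); ‖a_1‖ = 4.2426, so e_1 = (-0.2357, -0.9428, 0.2357).
e_1·a_2 = (-0.2357)·2 + (-0.9428)·(-2) + 0.2357·(-4) = 0.4714.
u_2 = a_2 − 0.4714·e_1 = (2.1111, -1.5556, -4.1111).
‖u_2‖ = 4.8762, so e_2 = (0.4329, -0.3190, -0.8431).
e_1·a_3 = (-0.2357)·(-3) + (-0.9428)·(-1) + 0.2357·0 = 1.6499; e_2·a_3 = 0.4329·(-3) + (-0.3190)·(-1) + (-0.8431)·0 = -0.9798.
u_3 = a_3 − 1.6499·e_1 + 0.9798·e_2 = (-2.1869, 0.2430, -1.2150).
‖u_3‖ = 2.5135, so e_3 = (-0.8701, 0.0967, -0.4834).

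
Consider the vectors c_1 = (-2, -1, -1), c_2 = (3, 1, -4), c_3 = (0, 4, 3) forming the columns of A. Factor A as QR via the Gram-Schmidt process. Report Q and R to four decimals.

c_1 = (-2, -1, -1); ‖c_1‖ = 2.4495, so e_1 = (-0.8165, -0.4082, -0.4082).
e_1·c_2 = (-0.8165)·3 + (-0.4082)·1 + (-0.4082)·(-4) = -1.2247.
u_2 = c_2 + 1.2247·e_1 = (2.0000, 0.5000, -4.5000).
‖u_2‖ = 4.9497, so e_2 = (0.4041, 0.1010, -0.9091).
e_1·c_3 = (-0.8165)·0 + (-0.4082)·4 + (-0.4082)·3 = -2.8577; e_2·c_3 = 0.4041·0 + 0.1010·4 + (-0.9091)·3 = -2.3234.
u_3 = c_3 + 2.8577·e_1 + 2.3234·e_2 = (-1.3946, 3.0680, -0.2789).
‖u_3‖ = 3.3816, so e_3 = (-0.4124, 0.9073, -0.0825).

Q = [[-0.8165, 0.4041, -0.4124], [-0.4082, 0.1010, 0.9073], [-0.4082, -0.9091, -0.0825]], R = [[2.4495, -1.2247, -2.8577], [0.0000, 4.9497, -2.3234], [0.0000, 0.0000, 3.3816]]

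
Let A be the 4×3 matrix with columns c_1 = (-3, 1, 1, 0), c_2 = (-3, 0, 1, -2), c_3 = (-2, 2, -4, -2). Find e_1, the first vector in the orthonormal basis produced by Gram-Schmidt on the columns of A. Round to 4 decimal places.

e_1 = c_1/‖c_1‖ = (-3, 1, 1, 0)/3.3166 = (-0.9045, 0.3015, 0.3015, 0.0000).

e_1 = (-0.9045, 0.3015, 0.3015, 0.0000)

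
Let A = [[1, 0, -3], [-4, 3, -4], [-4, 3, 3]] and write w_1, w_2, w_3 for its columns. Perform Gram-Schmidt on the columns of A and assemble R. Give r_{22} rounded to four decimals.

r_{22} = 0.7385

w_1 = (1, -4, -4); ‖w_1‖ = 5.7446, so q_1 = (0.1741, -0.6963, -0.6963).
q_1·w_2 = 0.1741·0 + (-0.6963)·3 + (-0.6963)·3 = -4.1779.
u_2 = w_2 + 4.1779·q_1 = (0.7273, 0.0909, 0.0909).
r_{22} = ‖u_2‖ = 0.7385.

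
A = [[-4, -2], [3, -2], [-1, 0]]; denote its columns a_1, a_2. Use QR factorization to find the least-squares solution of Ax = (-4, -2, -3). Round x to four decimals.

x = (0.3922, 1.4020)

a_1 = (-4, 3, -1); ‖a_1‖ = 5.0990, so q_1 = (-0.7845, 0.5883, -0.1961).
q_1·a_2 = (-0.7845)·(-2) + 0.5883·(-2) + (-0.1961)·0 = 0.3922.
u_2 = a_2 − 0.3922·q_1 = (-1.6923, -2.2308, 0.0769).
‖u_2‖ = 2.8011, so q_2 = (-0.6042, -0.7964, 0.0275).
Qᵀb = (2.5495, 3.9270).
Back-substitute: x_2 = 3.9270/2.8011 = 1.4020.
x_1 = (2.5495 − 0.3922·1.4020)/5.0990 = 0.3922.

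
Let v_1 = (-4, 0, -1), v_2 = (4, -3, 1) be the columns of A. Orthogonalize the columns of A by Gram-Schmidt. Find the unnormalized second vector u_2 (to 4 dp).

v_1 = (-4, 0, -1); ‖v_1‖ = 4.1231, so e_1 = (-0.9701, 0.0000, -0.2425).
e_1·v_2 = (-0.9701)·4 + 0.0000·(-3) + (-0.2425)·1 = -4.1231.
u_2 = v_2 + 4.1231·e_1 = (0.0000, -3.0000, 0.0000).

u_2 = (0.0000, -3.0000, 0.0000)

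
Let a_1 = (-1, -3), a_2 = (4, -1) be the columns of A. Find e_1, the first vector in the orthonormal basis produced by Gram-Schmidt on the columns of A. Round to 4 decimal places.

e_1 = (-0.3162, -0.9487)

a_1 = (-1, -3); ‖a_1‖ = 3.1623, so e_1 = (-0.3162, -0.9487).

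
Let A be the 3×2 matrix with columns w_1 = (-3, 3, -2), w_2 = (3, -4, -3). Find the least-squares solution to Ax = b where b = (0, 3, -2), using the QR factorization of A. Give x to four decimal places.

w_1 = (-3, 3, -2); ‖w_1‖ = 4.6904, so e_1 = (-0.6396, 0.6396, -0.4264).
e_1·w_2 = (-0.6396)·3 + 0.6396·(-4) + (-0.4264)·(-3) = -3.1980.
u_2 = w_2 + 3.1980·e_1 = (0.9545, -1.9545, -4.3636).
‖u_2‖ = 4.8757, so e_2 = (0.1958, -0.4009, -0.8950).
Qᵀb = (2.7716, 0.5873).
Back-substitute: x_2 = 0.5873/4.8757 = 0.1205.
x_1 = (2.7716 + 3.1980·0.1205)/4.6904 = 0.6730.

x = (0.6730, 0.1205)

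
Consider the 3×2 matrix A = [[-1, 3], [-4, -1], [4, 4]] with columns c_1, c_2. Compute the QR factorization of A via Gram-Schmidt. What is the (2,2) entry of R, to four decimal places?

q_1 = c_1/‖c_1‖ = (-1, -4, 4)/5.7446 = (-0.1741, -0.6963, 0.6963).
r_{12} = q_1·c_2 = 2.9593.
u_2 = c_2 − 2.9593·q_1 = (3.5152, 1.0606, 1.9394).
r_{22} = ‖u_2‖ = 4.1524.

r_{22} = 4.1524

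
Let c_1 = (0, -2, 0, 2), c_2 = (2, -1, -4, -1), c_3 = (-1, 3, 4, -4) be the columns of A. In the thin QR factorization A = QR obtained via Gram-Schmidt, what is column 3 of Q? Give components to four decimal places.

e_3 = (0.2611, -0.6093, 0.4352, -0.6093)

c_1 = (0, -2, 0, 2); ‖c_1‖ = 2.8284, so e_1 = (0.0000, -0.7071, 0.0000, 0.7071).
e_1·c_2 = 0.0000·2 + (-0.7071)·(-1) + 0.0000·(-4) + 0.7071·(-1) = 0.0000.
u_2 = c_2 + 0.0000·e_1 = (2.0000, -1.0000, -4.0000, -1.0000).
‖u_2‖ = 4.6904, so e_2 = (0.4264, -0.2132, -0.8528, -0.2132).
e_1·c_3 = 0.0000·(-1) + (-0.7071)·3 + 0.0000·4 + 0.7071·(-4) = -4.9497; e_2·c_3 = 0.4264·(-1) + (-0.2132)·3 + (-0.8528)·4 + (-0.2132)·(-4) = -3.6244.
u_3 = c_3 + 4.9497·e_1 + 3.6244·e_2 = (0.5455, -1.2727, 0.9091, -1.2727).
‖u_3‖ = 2.0889, so e_3 = (0.2611, -0.6093, 0.4352, -0.6093).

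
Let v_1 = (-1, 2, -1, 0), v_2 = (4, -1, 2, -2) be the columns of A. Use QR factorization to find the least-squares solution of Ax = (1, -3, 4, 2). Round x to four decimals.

e_1 = v_1/‖v_1‖ = (-1, 2, -1, 0)/2.4495 = (-0.4082, 0.8165, -0.4082, 0.0000).
r_{12} = e_1·v_2 = -3.2660.
u_2 = v_2 + 3.2660·e_1 = (2.6667, 1.6667, 0.6667, -2.0000).
‖u_2‖ = 3.7859, so e_2 = (0.7044, 0.4402, 0.1761, -0.5283).
Qᵀb = (-4.4907, -0.9685).
Back-substitute: x_2 = -0.9685/3.7859 = -0.2558.
x_1 = (-4.4907 + 3.2660·(-0.2558))/2.4495 = -2.1744.

x = (-2.1744, -0.2558)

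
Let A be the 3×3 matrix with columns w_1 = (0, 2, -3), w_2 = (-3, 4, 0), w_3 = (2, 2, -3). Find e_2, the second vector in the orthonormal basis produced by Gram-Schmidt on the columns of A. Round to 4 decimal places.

w_1 = (0, 2, -3); ‖w_1‖ = 3.6056, so e_1 = (0.0000, 0.5547, -0.8321).
e_1·w_2 = 0.0000·(-3) + 0.5547·4 + (-0.8321)·0 = 2.2188.
u_2 = w_2 − 2.2188·e_1 = (-3.0000, 2.7692, 1.8462).
‖u_2‖ = 4.4807, so e_2 = (-0.6695, 0.6180, 0.4120).

e_2 = (-0.6695, 0.6180, 0.4120)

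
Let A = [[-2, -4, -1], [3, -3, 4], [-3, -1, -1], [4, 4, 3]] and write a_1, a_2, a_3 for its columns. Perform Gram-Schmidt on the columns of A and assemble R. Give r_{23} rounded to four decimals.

r_{23} = -1.5101

q_1 = a_1/‖a_1‖ = (-2, 3, -3, 4)/6.1644 = (-0.3244, 0.4867, -0.4867, 0.6489).
r_{12} = q_1·a_2 = 2.9200.
u_2 = a_2 − 2.9200·q_1 = (-3.0526, -4.4211, 0.4211, 2.1053).
‖u_2‖ = 5.7856, so q_2 = (-0.5276, -0.7641, 0.0728, 0.3639).
r_{23} = q_2·a_3 = -1.5101.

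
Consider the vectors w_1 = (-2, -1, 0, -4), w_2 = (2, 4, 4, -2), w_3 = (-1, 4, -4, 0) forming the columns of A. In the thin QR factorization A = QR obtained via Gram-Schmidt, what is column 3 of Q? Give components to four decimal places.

e_1 = w_1/‖w_1‖ = (-2, -1, 0, -4)/4.5826 = (-0.4364, -0.2182, 0.0000, -0.8729).
r_{12} = e_1·w_2 = 0.0000.
u_2 = w_2 + 0.0000·e_1 = (2.0000, 4.0000, 4.0000, -2.0000).
‖u_2‖ = 6.3246, so e_2 = (0.3162, 0.6325, 0.6325, -0.3162).
r_{13} = e_1·w_3 = -0.4364; r_{23} = e_2·w_3 = -0.3162.
u_3 = w_3 + 0.4364·e_1 + 0.3162·e_2 = (-1.0905, 4.1048, -3.8000, -0.4810).
‖u_3‖ = 5.7192, so e_3 = (-0.1907, 0.7177, -0.6644, -0.0841).

e_3 = (-0.1907, 0.7177, -0.6644, -0.0841)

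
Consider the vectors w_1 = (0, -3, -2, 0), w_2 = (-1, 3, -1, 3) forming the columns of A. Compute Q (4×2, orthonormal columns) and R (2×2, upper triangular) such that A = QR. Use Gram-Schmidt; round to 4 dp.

w_1 = (0, -3, -2, 0); ‖w_1‖ = 3.6056, so q_1 = (0.0000, -0.8321, -0.5547, 0.0000).
q_1·w_2 = 0.0000·(-1) + (-0.8321)·3 + (-0.5547)·(-1) + 0.0000·3 = -1.9415.
u_2 = w_2 + 1.9415·q_1 = (-1.0000, 1.3846, -2.0769, 3.0000).
‖u_2‖ = 4.0287, so q_2 = (-0.2482, 0.3437, -0.5155, 0.7446).

Q = [[0.0000, -0.2482], [-0.8321, 0.3437], [-0.5547, -0.5155], [0.0000, 0.7446]], R = [[3.6056, -1.9415], [0.0000, 4.0287]]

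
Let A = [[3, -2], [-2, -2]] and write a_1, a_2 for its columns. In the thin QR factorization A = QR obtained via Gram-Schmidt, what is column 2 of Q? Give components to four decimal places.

a_1 = (3, -2); ‖a_1‖ = 3.6056, so e_1 = (0.8321, -0.5547).
e_1·a_2 = 0.8321·(-2) + (-0.5547)·(-2) = -0.5547.
u_2 = a_2 + 0.5547·e_1 = (-1.5385, -2.3077).
‖u_2‖ = 2.7735, so e_2 = (-0.5547, -0.8321).

e_2 = (-0.5547, -0.8321)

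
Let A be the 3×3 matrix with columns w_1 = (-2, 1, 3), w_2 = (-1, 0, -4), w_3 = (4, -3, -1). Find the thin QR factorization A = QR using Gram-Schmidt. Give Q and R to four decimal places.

e_1 = w_1/‖w_1‖ = (-2, 1, 3)/3.7417 = (-0.5345, 0.2673, 0.8018).
r_{12} = e_1·w_2 = -2.6726.
u_2 = w_2 + 2.6726·e_1 = (-2.4286, 0.7143, -1.8571).
‖u_2‖ = 3.1396, so e_2 = (-0.7735, 0.2275, -0.5915).
r_{13} = e_1·w_3 = -3.7417; r_{23} = e_2·w_3 = -3.1851.
u_3 = w_3 + 3.7417·e_1 + 3.1851·e_2 = (-0.4638, -1.2754, 0.1159).
‖u_3‖ = 1.3620, so e_3 = (-0.3405, -0.9364, 0.0851).

Q = [[-0.5345, -0.7735, -0.3405], [0.2673, 0.2275, -0.9364], [0.8018, -0.5915, 0.0851]], R = [[3.7417, -2.6726, -3.7417], [0.0000, 3.1396, -3.1851], [0.0000, 0.0000, 1.3620]]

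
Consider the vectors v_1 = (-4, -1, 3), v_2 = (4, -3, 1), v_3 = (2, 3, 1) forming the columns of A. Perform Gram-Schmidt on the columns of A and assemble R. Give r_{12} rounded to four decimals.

v_1 = (-4, -1, 3); ‖v_1‖ = 5.0990, so q_1 = (-0.7845, -0.1961, 0.5883).
r_{12} = q_1·v_2 = -1.9612.

r_{12} = -1.9612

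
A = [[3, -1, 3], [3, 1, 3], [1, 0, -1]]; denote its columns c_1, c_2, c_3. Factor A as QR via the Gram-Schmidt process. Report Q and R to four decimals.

c_1 = (3, 3, 1); ‖c_1‖ = 4.3589, so q_1 = (0.6882, 0.6882, 0.2294).
q_1·c_2 = 0.6882·(-1) + 0.6882·1 + 0.2294·0 = 0.0000.
u_2 = c_2 + 0.0000·q_1 = (-1.0000, 1.0000, 0.0000).
‖u_2‖ = 1.4142, so q_2 = (-0.7071, 0.7071, 0.0000).
q_1·c_3 = 0.6882·3 + 0.6882·3 + 0.2294·(-1) = 3.9001; q_2·c_3 = (-0.7071)·3 + 0.7071·3 + 0.0000·(-1) = 0.0000.
u_3 = c_3 − 3.9001·q_1 + 0.0000·q_2 = (0.3158, 0.3158, -1.8947).
‖u_3‖ = 1.9467, so q_3 = (0.1622, 0.1622, -0.9733).

Q = [[0.6882, -0.7071, 0.1622], [0.6882, 0.7071, 0.1622], [0.2294, 0.0000, -0.9733]], R = [[4.3589, 0.0000, 3.9001], [0.0000, 1.4142, 0.0000], [0.0000, 0.0000, 1.9467]]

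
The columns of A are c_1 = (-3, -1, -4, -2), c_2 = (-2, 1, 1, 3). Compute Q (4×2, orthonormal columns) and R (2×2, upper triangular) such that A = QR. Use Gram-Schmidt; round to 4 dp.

c_1 = (-3, -1, -4, -2); ‖c_1‖ = 5.4772, so e_1 = (-0.5477, -0.1826, -0.7303, -0.3651).
e_1·c_2 = (-0.5477)·(-2) + (-0.1826)·1 + (-0.7303)·1 + (-0.3651)·3 = -0.9129.
u_2 = c_2 + 0.9129·e_1 = (-2.5000, 0.8333, 0.3333, 2.6667).
‖u_2‖ = 3.7639, so e_2 = (-0.6642, 0.2214, 0.0886, 0.7085).

Q = [[-0.5477, -0.6642], [-0.1826, 0.2214], [-0.7303, 0.0886], [-0.3651, 0.7085]], R = [[5.4772, -0.9129], [0.0000, 3.7639]]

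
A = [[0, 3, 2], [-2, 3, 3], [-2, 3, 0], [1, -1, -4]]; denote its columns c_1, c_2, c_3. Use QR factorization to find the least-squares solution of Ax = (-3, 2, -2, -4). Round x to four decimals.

c_1 = (0, -2, -2, 1); ‖c_1‖ = 3.0000, so e_1 = (0.0000, -0.6667, -0.6667, 0.3333).
e_1·c_2 = 0.0000·3 + (-0.6667)·3 + (-0.6667)·3 + 0.3333·(-1) = -4.3333.
u_2 = c_2 + 4.3333·e_1 = (3.0000, 0.1111, 0.1111, 0.4444).
‖u_2‖ = 3.0368, so e_2 = (0.9879, 0.0366, 0.0366, 0.1464).
e_1·c_3 = 0.0000·2 + (-0.6667)·3 + (-0.6667)·0 + 0.3333·(-4) = -3.3333; e_2·c_3 = 0.9879·2 + 0.0366·3 + 0.0366·0 + 0.1464·(-4) = 1.5001.
u_3 = c_3 + 3.3333·e_1 − 1.5001·e_2 = (0.5181, 0.7229, -2.2771, -3.1084).
‖u_3‖ = 3.9546, so e_3 = (0.1310, 0.1828, -0.5758, -0.7860).
Qᵀb = (-1.3333, -3.5490, 4.2684).
Back-substitute: x_3 = 4.2684/3.9546 = 1.0794.
x_2 = (-3.5490 − 1.5001·1.0794)/3.0368 = -1.7018.
x_1 = (-1.3333 + 4.3333·(-1.7018) + 3.3333·1.0794)/3.0000 = -1.7034.

x = (-1.7034, -1.7018, 1.0794)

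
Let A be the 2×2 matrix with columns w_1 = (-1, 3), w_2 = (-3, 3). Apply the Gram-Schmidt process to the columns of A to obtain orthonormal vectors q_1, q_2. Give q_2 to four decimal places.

q_2 = (-0.9487, -0.3162)

w_1 = (-1, 3); ‖w_1‖ = 3.1623, so q_1 = (-0.3162, 0.9487).
q_1·w_2 = (-0.3162)·(-3) + 0.9487·3 = 3.7947.
u_2 = w_2 − 3.7947·q_1 = (-1.8000, -0.6000).
‖u_2‖ = 1.8974, so q_2 = (-0.9487, -0.3162).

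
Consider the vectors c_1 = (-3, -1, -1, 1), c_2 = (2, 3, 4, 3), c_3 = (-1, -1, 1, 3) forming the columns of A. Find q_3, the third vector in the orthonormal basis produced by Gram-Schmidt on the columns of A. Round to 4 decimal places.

q_3 = (0.3957, -0.7975, 0.0618, 0.4513)

c_1 = (-3, -1, -1, 1); ‖c_1‖ = 3.4641, so q_1 = (-0.8660, -0.2887, -0.2887, 0.2887).
q_1·c_2 = (-0.8660)·2 + (-0.2887)·3 + (-0.2887)·4 + 0.2887·3 = -2.8868.
u_2 = c_2 + 2.8868·q_1 = (-0.5000, 2.1667, 3.1667, 3.8333).
‖u_2‖ = 5.4467, so q_2 = (-0.0918, 0.3978, 0.5814, 0.7038).
q_1·c_3 = (-0.8660)·(-1) + (-0.2887)·(-1) + (-0.2887)·1 + 0.2887·3 = 1.7321; q_2·c_3 = (-0.0918)·(-1) + 0.3978·(-1) + 0.5814·1 + 0.7038·3 = 2.3868.
u_3 = c_3 − 1.7321·q_1 − 2.3868·q_2 = (0.7191, -1.4494, 0.1124, 0.8202).
‖u_3‖ = 1.8175, so q_3 = (0.3957, -0.7975, 0.0618, 0.4513).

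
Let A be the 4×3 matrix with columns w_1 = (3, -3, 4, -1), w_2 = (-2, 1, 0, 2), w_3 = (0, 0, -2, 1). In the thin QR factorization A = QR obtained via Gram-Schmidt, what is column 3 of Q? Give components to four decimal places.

w_1 = (3, -3, 4, -1); ‖w_1‖ = 5.9161, so e_1 = (0.5071, -0.5071, 0.6761, -0.1690).
e_1·w_2 = 0.5071·(-2) + (-0.5071)·1 + 0.6761·0 + (-0.1690)·2 = -1.8593.
u_2 = w_2 + 1.8593·e_1 = (-1.0571, 0.0571, 1.2571, 1.6857).
‖u_2‖ = 2.3543, so e_2 = (-0.4490, 0.0243, 0.5340, 0.7160).
e_1·w_3 = 0.5071·0 + (-0.5071)·0 + 0.6761·(-2) + (-0.1690)·1 = -1.5213; e_2·w_3 = (-0.4490)·0 + 0.0243·0 + 0.5340·(-2) + 0.7160·1 = -0.3519.
u_3 = w_3 + 1.5213·e_1 + 0.3519·e_2 = (0.6134, -0.7629, -0.7835, 0.9948).
‖u_3‖ = 1.6006, so e_3 = (0.3832, -0.4766, -0.4895, 0.6216).

e_3 = (0.3832, -0.4766, -0.4895, 0.6216)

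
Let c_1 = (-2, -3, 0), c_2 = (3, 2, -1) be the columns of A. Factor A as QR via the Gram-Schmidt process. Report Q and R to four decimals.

c_1 = (-2, -3, 0); ‖c_1‖ = 3.6056, so e_1 = (-0.5547, -0.8321, 0.0000).
e_1·c_2 = (-0.5547)·3 + (-0.8321)·2 + 0.0000·(-1) = -3.3282.
u_2 = c_2 + 3.3282·e_1 = (1.1538, -0.7692, -1.0000).
‖u_2‖ = 1.7097, so e_2 = (0.6749, -0.4499, -0.5849).

Q = [[-0.5547, 0.6749], [-0.8321, -0.4499], [0.0000, -0.5849]], R = [[3.6056, -3.3282], [0.0000, 1.7097]]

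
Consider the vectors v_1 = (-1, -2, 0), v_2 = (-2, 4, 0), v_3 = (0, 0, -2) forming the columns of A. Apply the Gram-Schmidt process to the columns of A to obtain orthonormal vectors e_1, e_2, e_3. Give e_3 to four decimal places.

v_1 = (-1, -2, 0); ‖v_1‖ = 2.2361, so e_1 = (-0.4472, -0.8944, 0.0000).
e_1·v_2 = (-0.4472)·(-2) + (-0.8944)·4 + 0.0000·0 = -2.6833.
u_2 = v_2 + 2.6833·e_1 = (-3.2000, 1.6000, 0.0000).
‖u_2‖ = 3.5777, so e_2 = (-0.8944, 0.4472, 0.0000).
e_1·v_3 = (-0.4472)·0 + (-0.8944)·0 + 0.0000·(-2) = 0.0000; e_2·v_3 = (-0.8944)·0 + 0.4472·0 + 0.0000·(-2) = 0.0000.
u_3 = v_3 + 0.0000·e_1 + 0.0000·e_2 = (0.0000, 0.0000, -2.0000).
‖u_3‖ = 2.0000, so e_3 = (0.0000, 0.0000, -1.0000).

e_3 = (0.0000, 0.0000, -1.0000)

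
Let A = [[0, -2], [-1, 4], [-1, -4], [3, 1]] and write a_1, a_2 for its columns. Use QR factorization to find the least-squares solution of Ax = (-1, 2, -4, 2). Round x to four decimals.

x = (0.5327, 0.7136)

a_1 = (0, -1, -1, 3); ‖a_1‖ = 3.3166, so q_1 = (0.0000, -0.3015, -0.3015, 0.9045).
q_1·a_2 = 0.0000·(-2) + (-0.3015)·4 + (-0.3015)·(-4) + 0.9045·1 = 0.9045.
u_2 = a_2 − 0.9045·q_1 = (-2.0000, 4.2727, -3.7273, 0.1818).
‖u_2‖ = 6.0151, so q_2 = (-0.3325, 0.7103, -0.6196, 0.0302).
Qᵀb = (2.4121, 4.2922).
Back-substitute: x_2 = 4.2922/6.0151 = 0.7136.
x_1 = (2.4121 − 0.9045·0.7136)/3.3166 = 0.5327.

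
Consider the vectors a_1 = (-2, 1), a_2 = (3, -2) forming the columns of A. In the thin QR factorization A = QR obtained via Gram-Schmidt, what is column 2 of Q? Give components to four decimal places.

q_1 = a_1/‖a_1‖ = (-2, 1)/2.2361 = (-0.8944, 0.4472).
r_{12} = q_1·a_2 = -3.5777.
u_2 = a_2 + 3.5777·q_1 = (-0.2000, -0.4000).
‖u_2‖ = 0.4472, so q_2 = (-0.4472, -0.8944).

q_2 = (-0.4472, -0.8944)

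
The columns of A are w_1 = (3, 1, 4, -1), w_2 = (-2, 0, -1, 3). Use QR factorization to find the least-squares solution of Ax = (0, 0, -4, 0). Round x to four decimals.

w_1 = (3, 1, 4, -1); ‖w_1‖ = 5.1962, so e_1 = (0.5774, 0.1925, 0.7698, -0.1925).
e_1·w_2 = 0.5774·(-2) + 0.1925·0 + 0.7698·(-1) + (-0.1925)·3 = -2.5019.
u_2 = w_2 + 2.5019·e_1 = (-0.5556, 0.4815, 0.9259, 2.5185).
‖u_2‖ = 2.7822, so e_2 = (-0.1997, 0.1731, 0.3328, 0.9052).
Qᵀb = (-3.0792, -1.3312).
Back-substitute: x_2 = -1.3312/2.7822 = -0.4785.
x_1 = (-3.0792 + 2.5019·(-0.4785))/5.1962 = -0.8230.

x = (-0.8230, -0.4785)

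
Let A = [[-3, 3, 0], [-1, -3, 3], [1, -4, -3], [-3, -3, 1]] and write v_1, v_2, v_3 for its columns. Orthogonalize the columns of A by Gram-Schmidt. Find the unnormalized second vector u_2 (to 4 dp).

v_1 = (-3, -1, 1, -3); ‖v_1‖ = 4.4721, so e_1 = (-0.6708, -0.2236, 0.2236, -0.6708).
e_1·v_2 = (-0.6708)·3 + (-0.2236)·(-3) + 0.2236·(-4) + (-0.6708)·(-3) = -0.2236.
u_2 = v_2 + 0.2236·e_1 = (2.8500, -3.0500, -3.9500, -3.1500).

u_2 = (2.8500, -3.0500, -3.9500, -3.1500)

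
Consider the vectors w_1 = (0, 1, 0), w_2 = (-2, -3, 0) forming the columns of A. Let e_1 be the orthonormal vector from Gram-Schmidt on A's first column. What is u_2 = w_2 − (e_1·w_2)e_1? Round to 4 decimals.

u_2 = (-2.0000, 0.0000, 0.0000)

w_1 = (0, 1, 0); ‖w_1‖ = 1.0000, so e_1 = (0.0000, 1.0000, 0.0000).
e_1·w_2 = 0.0000·(-2) + 1.0000·(-3) + 0.0000·0 = -3.0000.
u_2 = w_2 + 3.0000·e_1 = (-2.0000, 0.0000, 0.0000).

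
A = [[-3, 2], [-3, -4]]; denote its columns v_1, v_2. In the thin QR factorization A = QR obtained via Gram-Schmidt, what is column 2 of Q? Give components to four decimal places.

v_1 = (-3, -3); ‖v_1‖ = 4.2426, so q_1 = (-0.7071, -0.7071).
q_1·v_2 = (-0.7071)·2 + (-0.7071)·(-4) = 1.4142.
u_2 = v_2 − 1.4142·q_1 = (3.0000, -3.0000).
‖u_2‖ = 4.2426, so q_2 = (0.7071, -0.7071).

q_2 = (0.7071, -0.7071)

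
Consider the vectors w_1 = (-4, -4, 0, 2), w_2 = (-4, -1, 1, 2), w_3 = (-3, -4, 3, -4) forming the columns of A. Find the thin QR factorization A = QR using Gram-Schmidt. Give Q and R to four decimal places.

w_1 = (-4, -4, 0, 2); ‖w_1‖ = 6.0000, so e_1 = (-0.6667, -0.6667, 0.0000, 0.3333).
e_1·w_2 = (-0.6667)·(-4) + (-0.6667)·(-1) + 0.0000·1 + 0.3333·2 = 4.0000.
u_2 = w_2 − 4.0000·e_1 = (-1.3333, 1.6667, 1.0000, 0.6667).
‖u_2‖ = 2.4495, so e_2 = (-0.5443, 0.6804, 0.4082, 0.2722).
e_1·w_3 = (-0.6667)·(-3) + (-0.6667)·(-4) + 0.0000·3 + 0.3333·(-4) = 3.3333; e_2·w_3 = (-0.5443)·(-3) + 0.6804·(-4) + 0.4082·3 + 0.2722·(-4) = -0.9526.
u_3 = w_3 − 3.3333·e_1 + 0.9526·e_2 = (-1.2963, -1.1296, 3.3889, -4.8519).
‖u_3‖ = 6.1629, so e_3 = (-0.2103, -0.1833, 0.5499, -0.7873).

Q = [[-0.6667, -0.5443, -0.2103], [-0.6667, 0.6804, -0.1833], [0.0000, 0.4082, 0.5499], [0.3333, 0.2722, -0.7873]], R = [[6.0000, 4.0000, 3.3333], [0.0000, 2.4495, -0.9526], [0.0000, 0.0000, 6.1629]]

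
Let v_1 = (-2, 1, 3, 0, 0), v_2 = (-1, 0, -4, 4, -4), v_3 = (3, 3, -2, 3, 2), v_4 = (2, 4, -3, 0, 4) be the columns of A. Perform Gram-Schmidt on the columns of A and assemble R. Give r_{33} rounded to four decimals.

r_{33} = 5.3904

e_1 = v_1/‖v_1‖ = (-2, 1, 3, 0, 0)/3.7417 = (-0.5345, 0.2673, 0.8018, 0.0000, 0.0000).
r_{12} = e_1·v_2 = -2.6726.
u_2 = v_2 + 2.6726·e_1 = (-2.4286, 0.7143, -1.8571, 4.0000, -4.0000).
‖u_2‖ = 6.4697, so e_2 = (-0.3754, 0.1104, -0.2871, 0.6183, -0.6183).
r_{13} = e_1·v_3 = -2.4054; r_{23} = e_2·v_3 = 0.3975.
u_3 = v_3 + 2.4054·e_1 − 0.3975·e_2 = (1.8635, 3.5990, 0.0427, 2.7543, 2.2457).
r_{33} = ‖u_3‖ = 5.3904.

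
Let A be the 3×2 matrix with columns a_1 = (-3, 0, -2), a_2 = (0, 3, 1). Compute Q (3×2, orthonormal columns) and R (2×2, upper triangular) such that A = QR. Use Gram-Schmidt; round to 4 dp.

a_1 = (-3, 0, -2); ‖a_1‖ = 3.6056, so e_1 = (-0.8321, 0.0000, -0.5547).
e_1·a_2 = (-0.8321)·0 + 0.0000·3 + (-0.5547)·1 = -0.5547.
u_2 = a_2 + 0.5547·e_1 = (-0.4615, 3.0000, 0.6923).
‖u_2‖ = 3.1132, so e_2 = (-0.1482, 0.9636, 0.2224).

Q = [[-0.8321, -0.1482], [0.0000, 0.9636], [-0.5547, 0.2224]], R = [[3.6056, -0.5547], [0.0000, 3.1132]]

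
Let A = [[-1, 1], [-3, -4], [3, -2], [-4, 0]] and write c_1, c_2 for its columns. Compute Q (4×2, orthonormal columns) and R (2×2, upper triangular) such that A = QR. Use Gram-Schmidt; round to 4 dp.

Q = [[-0.1690, 0.2537], [-0.5071, -0.7930], [0.5071, -0.5392], [-0.6761, 0.1269]], R = [[5.9161, 0.8452], [0.0000, 4.5040]]

c_1 = (-1, -3, 3, -4); ‖c_1‖ = 5.9161, so q_1 = (-0.1690, -0.5071, 0.5071, -0.6761).
q_1·c_2 = (-0.1690)·1 + (-0.5071)·(-4) + 0.5071·(-2) + (-0.6761)·0 = 0.8452.
u_2 = c_2 − 0.8452·q_1 = (1.1429, -3.5714, -2.4286, 0.5714).
‖u_2‖ = 4.5040, so q_2 = (0.2537, -0.7930, -0.5392, 0.1269).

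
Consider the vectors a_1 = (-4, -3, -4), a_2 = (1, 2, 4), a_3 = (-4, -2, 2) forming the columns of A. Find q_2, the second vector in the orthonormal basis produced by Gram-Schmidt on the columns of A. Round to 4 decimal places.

q_2 = (-0.7234, 0.0459, 0.6889)

q_1 = a_1/‖a_1‖ = (-4, -3, -4)/6.4031 = (-0.6247, -0.4685, -0.6247).
r_{12} = q_1·a_2 = -4.0605.
u_2 = a_2 + 4.0605·q_1 = (-1.5366, 0.0976, 1.4634).
‖u_2‖ = 2.1242, so q_2 = (-0.7234, 0.0459, 0.6889).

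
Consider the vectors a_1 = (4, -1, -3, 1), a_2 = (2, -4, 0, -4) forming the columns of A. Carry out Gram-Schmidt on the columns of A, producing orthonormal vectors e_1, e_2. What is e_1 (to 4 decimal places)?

a_1 = (4, -1, -3, 1); ‖a_1‖ = 5.1962, so e_1 = (0.7698, -0.1925, -0.5774, 0.1925).

e_1 = (0.7698, -0.1925, -0.5774, 0.1925)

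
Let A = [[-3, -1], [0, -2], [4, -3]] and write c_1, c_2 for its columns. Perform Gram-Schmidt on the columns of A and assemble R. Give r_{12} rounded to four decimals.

r_{12} = -1.8000

c_1 = (-3, 0, 4); ‖c_1‖ = 5.0000, so e_1 = (-0.6000, 0.0000, 0.8000).
r_{12} = e_1·c_2 = -1.8000.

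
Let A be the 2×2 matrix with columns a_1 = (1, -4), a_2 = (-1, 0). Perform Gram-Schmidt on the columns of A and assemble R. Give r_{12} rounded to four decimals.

r_{12} = -0.2425

e_1 = a_1/‖a_1‖ = (1, -4)/4.1231 = (0.2425, -0.9701).
r_{12} = e_1·a_2 = -0.2425.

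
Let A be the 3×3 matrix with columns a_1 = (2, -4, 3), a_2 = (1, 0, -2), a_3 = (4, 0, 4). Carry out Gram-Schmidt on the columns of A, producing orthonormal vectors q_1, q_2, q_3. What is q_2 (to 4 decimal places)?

a_1 = (2, -4, 3); ‖a_1‖ = 5.3852, so q_1 = (0.3714, -0.7428, 0.5571).
q_1·a_2 = 0.3714·1 + (-0.7428)·0 + 0.5571·(-2) = -0.7428.
u_2 = a_2 + 0.7428·q_1 = (1.2759, -0.5517, -1.5862).
‖u_2‖ = 2.1091, so q_2 = (0.6049, -0.2616, -0.7521).

q_2 = (0.6049, -0.2616, -0.7521)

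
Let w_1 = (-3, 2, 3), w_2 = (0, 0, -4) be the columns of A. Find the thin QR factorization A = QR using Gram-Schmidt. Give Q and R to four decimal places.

e_1 = w_1/‖w_1‖ = (-3, 2, 3)/4.6904 = (-0.6396, 0.4264, 0.6396).
r_{12} = e_1·w_2 = -2.5584.
u_2 = w_2 + 2.5584·e_1 = (-1.6364, 1.0909, -2.3636).
‖u_2‖ = 3.0748, so e_2 = (-0.5322, 0.3548, -0.7687).

Q = [[-0.6396, -0.5322], [0.4264, 0.3548], [0.6396, -0.7687]], R = [[4.6904, -2.5584], [0.0000, 3.0748]]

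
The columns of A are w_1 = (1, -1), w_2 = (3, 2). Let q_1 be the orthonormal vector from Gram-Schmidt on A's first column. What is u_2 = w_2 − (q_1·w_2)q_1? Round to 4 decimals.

u_2 = (2.5000, 2.5000)

w_1 = (1, -1); ‖w_1‖ = 1.4142, so q_1 = (0.7071, -0.7071).
q_1·w_2 = 0.7071·3 + (-0.7071)·2 = 0.7071.
u_2 = w_2 − 0.7071·q_1 = (2.5000, 2.5000).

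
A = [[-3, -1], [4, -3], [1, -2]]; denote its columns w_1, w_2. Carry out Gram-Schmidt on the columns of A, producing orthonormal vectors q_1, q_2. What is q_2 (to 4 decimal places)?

q_2 = (-0.7423, -0.4277, -0.5158)

w_1 = (-3, 4, 1); ‖w_1‖ = 5.0990, so q_1 = (-0.5883, 0.7845, 0.1961).
q_1·w_2 = (-0.5883)·(-1) + 0.7845·(-3) + 0.1961·(-2) = -2.1573.
u_2 = w_2 + 2.1573·q_1 = (-2.2692, -1.3077, -1.5769).
‖u_2‖ = 3.0571, so q_2 = (-0.7423, -0.4277, -0.5158).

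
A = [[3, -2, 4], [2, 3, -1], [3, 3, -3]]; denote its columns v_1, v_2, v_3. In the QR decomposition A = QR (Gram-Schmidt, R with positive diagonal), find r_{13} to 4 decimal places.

v_1 = (3, 2, 3); ‖v_1‖ = 4.6904, so q_1 = (0.6396, 0.4264, 0.6396).
r_{13} = q_1·v_3 = 0.2132.

r_{13} = 0.2132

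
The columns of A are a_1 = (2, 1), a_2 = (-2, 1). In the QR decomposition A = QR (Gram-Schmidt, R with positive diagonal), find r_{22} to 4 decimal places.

r_{22} = 1.7889

q_1 = a_1/‖a_1‖ = (2, 1)/2.2361 = (0.8944, 0.4472).
r_{12} = q_1·a_2 = -1.3416.
u_2 = a_2 + 1.3416·q_1 = (-0.8000, 1.6000).
r_{22} = ‖u_2‖ = 1.7889.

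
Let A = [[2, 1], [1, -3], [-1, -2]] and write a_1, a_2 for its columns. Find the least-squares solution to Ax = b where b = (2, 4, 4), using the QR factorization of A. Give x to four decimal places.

x = (0.8916, -1.3494)

a_1 = (2, 1, -1); ‖a_1‖ = 2.4495, so q_1 = (0.8165, 0.4082, -0.4082).
q_1·a_2 = 0.8165·1 + 0.4082·(-3) + (-0.4082)·(-2) = 0.4082.
u_2 = a_2 − 0.4082·q_1 = (0.6667, -3.1667, -1.8333).
‖u_2‖ = 3.7193, so q_2 = (0.1792, -0.8514, -0.4929).
Qᵀb = (1.6330, -5.0188).
Back-substitute: x_2 = -5.0188/3.7193 = -1.3494.
x_1 = (1.6330 − 0.4082·(-1.3494))/2.4495 = 0.8916.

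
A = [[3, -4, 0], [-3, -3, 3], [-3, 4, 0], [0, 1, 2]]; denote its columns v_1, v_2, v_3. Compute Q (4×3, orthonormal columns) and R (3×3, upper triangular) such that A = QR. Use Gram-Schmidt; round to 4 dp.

Q = [[0.5774, -0.4021, 0.0704], [-0.5774, -0.8043, 0.1407], [-0.5774, 0.4021, -0.0704], [0.0000, 0.1723, 0.9850]], R = [[5.1962, -2.8868, -1.7321], [0.0000, 5.8023, -2.0681], [0.0000, 0.0000, 2.3922]]

v_1 = (3, -3, -3, 0); ‖v_1‖ = 5.1962, so q_1 = (0.5774, -0.5774, -0.5774, 0.0000).
q_1·v_2 = 0.5774·(-4) + (-0.5774)·(-3) + (-0.5774)·4 + 0.0000·1 = -2.8868.
u_2 = v_2 + 2.8868·q_1 = (-2.3333, -4.6667, 2.3333, 1.0000).
‖u_2‖ = 5.8023, so q_2 = (-0.4021, -0.8043, 0.4021, 0.1723).
q_1·v_3 = 0.5774·0 + (-0.5774)·3 + (-0.5774)·0 + 0.0000·2 = -1.7321; q_2·v_3 = (-0.4021)·0 + (-0.8043)·3 + 0.4021·0 + 0.1723·2 = -2.0681.
u_3 = v_3 + 1.7321·q_1 + 2.0681·q_2 = (0.1683, 0.3366, -0.1683, 2.3564).
‖u_3‖ = 2.3922, so q_3 = (0.0704, 0.1407, -0.0704, 0.9850).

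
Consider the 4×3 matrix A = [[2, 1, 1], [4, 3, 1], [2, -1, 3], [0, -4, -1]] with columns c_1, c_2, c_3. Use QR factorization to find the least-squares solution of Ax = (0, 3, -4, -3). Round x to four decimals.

c_1 = (2, 4, 2, 0); ‖c_1‖ = 4.8990, so e_1 = (0.4082, 0.8165, 0.4082, 0.0000).
e_1·c_2 = 0.4082·1 + 0.8165·3 + 0.4082·(-1) + 0.0000·(-4) = 2.4495.
u_2 = c_2 − 2.4495·e_1 = (0.0000, 1.0000, -2.0000, -4.0000).
‖u_2‖ = 4.5826, so e_2 = (0.0000, 0.2182, -0.4364, -0.8729).
e_1·c_3 = 0.4082·1 + 0.8165·1 + 0.4082·3 + 0.0000·(-1) = 2.4495; e_2·c_3 = (0.0000)·1 + 0.2182·1 + (-0.4364)·3 + (-0.8729)·(-1) = -0.2182.
u_3 = c_3 − 2.4495·e_1 + 0.2182·e_2 = (0.0000, -0.9524, 1.9048, -1.1905).
‖u_3‖ = 2.4398, so e_3 = (0.0000, -0.3904, 0.7807, -0.4880).
Qᵀb = (0.8165, 5.0190, -2.8301).
Back-substitute: x_3 = -2.8301/2.4398 = -1.1600.
x_2 = (5.0190 + 0.2182·(-1.1600))/4.5826 = 1.0400.
x_1 = (0.8165 − 2.4495·1.0400 − 2.4495·(-1.1600))/4.8990 = 0.2267.

x = (0.2267, 1.0400, -1.1600)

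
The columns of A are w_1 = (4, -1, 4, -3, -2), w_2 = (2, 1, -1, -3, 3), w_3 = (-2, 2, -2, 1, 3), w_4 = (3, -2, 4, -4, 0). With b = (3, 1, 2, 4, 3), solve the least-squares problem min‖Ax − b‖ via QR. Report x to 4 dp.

w_1 = (4, -1, 4, -3, -2); ‖w_1‖ = 6.7823, so e_1 = (0.5898, -0.1474, 0.5898, -0.4423, -0.2949).
e_1·w_2 = 0.5898·2 + (-0.1474)·1 + 0.5898·(-1) + (-0.4423)·(-3) + (-0.2949)·3 = 0.8847.
u_2 = w_2 − 0.8847·e_1 = (1.4783, 1.1304, -1.5217, -2.6087, 3.2609).
‖u_2‖ = 4.8184, so e_2 = (0.3068, 0.2346, -0.3158, -0.5414, 0.6767).
e_1·w_3 = 0.5898·(-2) + (-0.1474)·2 + 0.5898·(-2) + (-0.4423)·1 + (-0.2949)·3 = -3.9809; e_2·w_3 = 0.3068·(-2) + 0.2346·2 + (-0.3158)·(-2) + (-0.5414)·1 + 0.6767·3 = 1.9761.
u_3 = w_3 + 3.9809·e_1 − 1.9761·e_2 = (-0.2584, 0.9494, 0.9719, 0.3090, 0.4888).
‖u_3‖ = 1.4991, so e_3 = (-0.1724, 0.6334, 0.6483, 0.2061, 0.3260).
e_1·w_4 = 0.5898·3 + (-0.1474)·(-2) + 0.5898·4 + (-0.4423)·(-4) + (-0.2949)·0 = 6.1926; e_2·w_4 = 0.3068·3 + 0.2346·(-2) + (-0.3158)·4 + (-0.5414)·(-4) + 0.6767·0 = 1.3535; e_3·w_4 = (-0.1724)·3 + 0.6334·(-2) + 0.6483·4 + 0.2061·(-4) + 0.3260·0 = -0.0150.
u_4 = w_4 − 6.1926·e_1 − 1.3535·e_2 + 0.0150·e_3 = (-1.0700, -1.3950, 0.7850, -0.5250, 0.9150).
‖u_4‖ = 2.1954, so e_4 = (-0.4874, -0.6354, 0.3576, -0.2391, 0.4168).
Qᵀb = (0.1474, 0.3880, 3.2155, -1.0886).
Back-substitute: x_4 = -1.0886/2.1954 = -0.4959.
x_3 = (3.2155 + 0.0150·(-0.4959))/1.4991 = 2.1400.
x_2 = (0.3880 − 1.9761·2.1400 − 1.3535·(-0.4959))/4.8184 = -0.6578.
x_1 = (0.1474 − 0.8847·(-0.6578) + 3.9809·2.1400 − 6.1926·(-0.4959))/6.7823 = 1.8164.

x = (1.8164, -0.6578, 2.1400, -0.4959)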